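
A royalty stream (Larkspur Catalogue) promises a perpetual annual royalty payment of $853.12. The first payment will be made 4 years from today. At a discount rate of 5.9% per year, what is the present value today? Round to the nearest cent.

Value at end of year 3: C / r = $853.12 / 0.059 = $14,459.6610
Discount to today: PV = $14,459.6610 / (1 + 0.059)^3 = $14,459.6610 / 1.187648 = $12,175.04

$12175.04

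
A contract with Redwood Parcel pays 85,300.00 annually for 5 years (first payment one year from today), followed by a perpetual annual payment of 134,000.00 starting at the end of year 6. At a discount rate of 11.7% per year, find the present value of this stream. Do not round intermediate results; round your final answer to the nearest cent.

PV of 5-year annuity: 85,300.00 × [1 − (1+0.117)^−5] / 0.117 = 309786.43529
Perpetuity value at year 5: 134,000.00 / 0.117 = 1145299.14530
PV of perpetuity: 1145299.14530 / (1+0.117)^5 = 658647.53535
Total PV = 309786.43529 + 658647.53535 = 968433.97064

968433.97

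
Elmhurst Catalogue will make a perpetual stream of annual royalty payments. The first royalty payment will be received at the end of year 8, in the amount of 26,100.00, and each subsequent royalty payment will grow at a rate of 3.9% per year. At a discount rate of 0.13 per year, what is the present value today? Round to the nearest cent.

121913.00

Value at end of year 7: C₁ / (r − g) = 26,100.00 / (0.13 − 0.039) = 286,813.1868
Discount to today: PV = 286,813.1868 / (1 + 0.13)^7 = 286,813.1868 / 2.352605 = 121,913.00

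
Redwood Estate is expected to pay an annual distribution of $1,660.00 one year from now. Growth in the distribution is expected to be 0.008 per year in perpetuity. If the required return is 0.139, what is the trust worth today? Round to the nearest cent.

$12671.76

Growing perpetuity: P = D₁ / (r − g) = $1,660.0000 / (0.139 − 0.008) = $12,671.76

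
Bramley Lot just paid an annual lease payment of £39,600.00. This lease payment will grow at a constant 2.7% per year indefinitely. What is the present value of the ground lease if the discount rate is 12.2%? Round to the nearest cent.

£428096.84

D₁ = D₀ × (1 + g) = £39,600.00 × 1.027 = £40,669.2000
Growing perpetuity: P = D₁ / (r − g) = £40,669.2000 / (0.122 − 0.027) = £428,096.84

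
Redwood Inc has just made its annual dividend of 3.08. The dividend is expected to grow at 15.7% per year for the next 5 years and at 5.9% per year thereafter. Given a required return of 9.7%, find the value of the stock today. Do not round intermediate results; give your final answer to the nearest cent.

D_1 = 3.56356
D_2 = 4.12304
D_3 = 4.77036
D_4 = 5.51930
D_5 = 6.38583
Terminal value at year 5: TV = D_5×(1+g_2)/(r−g_2) = 6.76260/0.038 = 177.96306
P_0 = D_1/(1+r)^1 + D_2/(1+r)^2 + D_3/(1+r)^3 + D_4/(1+r)^4 + D_5/(1+r)^5 + TV/(1+r)^5
    = 3.24846 + 3.42613 + 3.61352 + 3.81116 + 4.01961 + 112.02030 = 130.13920

130.14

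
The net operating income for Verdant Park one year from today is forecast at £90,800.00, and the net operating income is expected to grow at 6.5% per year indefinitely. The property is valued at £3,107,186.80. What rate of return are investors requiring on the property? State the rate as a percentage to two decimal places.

P = D₁/(r − g) ⇒ r = D₁/P + g = £90,800.0000/£3,107,186.80 + 0.065 = 0.029223 + 0.065 = 0.094223

9.42%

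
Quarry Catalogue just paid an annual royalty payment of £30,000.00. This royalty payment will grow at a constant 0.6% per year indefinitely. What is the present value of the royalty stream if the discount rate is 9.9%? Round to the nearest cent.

D₁ = D₀ × (1 + g) = £30,000.00 × 1.006 = £30,180.0000
Growing perpetuity: P = D₁ / (r − g) = £30,180.0000 / (0.099 − 0.006) = £324,516.13

£324516.13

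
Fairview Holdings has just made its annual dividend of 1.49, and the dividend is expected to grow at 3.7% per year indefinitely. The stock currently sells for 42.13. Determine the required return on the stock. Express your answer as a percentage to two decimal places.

D₁ = 1.49 × 1.037 = 1.5451
P = D₁/(r − g) ⇒ r = D₁/P + g = 1.5451/42.13 + 0.037 = 0.036675 + 0.037 = 0.073675

7.37%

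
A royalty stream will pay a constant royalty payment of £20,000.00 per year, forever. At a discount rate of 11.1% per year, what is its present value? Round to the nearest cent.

£180180.18

Level perpetuity: PV = C / r = £20,000.00 / 0.111 = £180,180.18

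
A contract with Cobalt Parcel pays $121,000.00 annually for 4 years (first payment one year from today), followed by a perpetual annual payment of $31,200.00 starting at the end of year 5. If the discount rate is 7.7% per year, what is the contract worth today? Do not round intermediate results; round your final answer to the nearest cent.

$704620.80

PV of 4-year annuity: $121,000.00 × [1 − (1+0.077)^−4] / 0.077 = 403458.18378
Perpetuity value at year 4: $31,200.00 / 0.077 = 405194.80519
PV of perpetuity: 405194.80519 / (1+0.077)^4 = 301162.61235
Total PV = 403458.18378 + 301162.61235 = 704620.79613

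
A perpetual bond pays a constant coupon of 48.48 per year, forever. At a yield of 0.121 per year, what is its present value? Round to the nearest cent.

Level perpetuity: PV = C / r = 48.48 / 0.121 = 400.66

400.66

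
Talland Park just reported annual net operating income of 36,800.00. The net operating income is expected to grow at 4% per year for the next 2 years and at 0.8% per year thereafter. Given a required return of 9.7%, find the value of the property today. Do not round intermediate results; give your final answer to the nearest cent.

D_1 = 38272.00000
D_2 = 39802.88000
Terminal value at year 2: TV = D_2×(1+g_2)/(r−g_2) = 40121.30304/0.089 = 450801.15775
P_0 = D_1/(1+r)^1 + D_2/(1+r)^2 + TV/(1+r)^2
    = 34887.87603 + 33075.10580 + 374603.44551 = 442566.42734

442566.43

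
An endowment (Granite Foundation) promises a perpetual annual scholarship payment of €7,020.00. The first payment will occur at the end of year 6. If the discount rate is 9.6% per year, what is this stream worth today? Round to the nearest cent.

Value at end of year 5: C / r = €7,020.00 / 0.096 = €73,125.0000
Discount to today: PV = €73,125.0000 / (1 + 0.096)^5 = €73,125.0000 / 1.581440 = €46,239.50

€46239.50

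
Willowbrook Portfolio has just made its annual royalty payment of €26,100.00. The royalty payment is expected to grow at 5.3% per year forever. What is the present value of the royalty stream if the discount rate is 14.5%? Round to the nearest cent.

€298731.52

D₁ = D₀ × (1 + g) = €26,100.00 × 1.053 = €27,483.3000
Growing perpetuity: P = D₁ / (r − g) = €27,483.3000 / (0.145 − 0.053) = €298,731.52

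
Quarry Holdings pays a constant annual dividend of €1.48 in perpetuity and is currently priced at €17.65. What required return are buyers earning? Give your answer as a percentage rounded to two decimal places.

P = C/r ⇒ r = C/P = €1.48/€17.65 = 0.083853

8.39%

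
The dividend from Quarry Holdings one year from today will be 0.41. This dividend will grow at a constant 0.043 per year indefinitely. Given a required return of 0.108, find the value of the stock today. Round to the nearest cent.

6.31

Growing perpetuity: P = D₁ / (r − g) = 0.4100 / (0.108 − 0.043) = 6.31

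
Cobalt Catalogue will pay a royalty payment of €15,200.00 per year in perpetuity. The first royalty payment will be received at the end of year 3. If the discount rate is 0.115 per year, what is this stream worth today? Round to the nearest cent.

Value at end of year 2: C / r = €15,200.00 / 0.115 = €132,173.9130
Discount to today: PV = €132,173.9130 / (1 + 0.115)^2 = €132,173.9130 / 1.243225 = €106,315.36

€106315.36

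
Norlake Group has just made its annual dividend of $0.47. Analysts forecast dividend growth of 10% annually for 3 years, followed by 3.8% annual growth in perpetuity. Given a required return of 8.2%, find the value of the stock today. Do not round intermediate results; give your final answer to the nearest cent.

$13.11

D_1 = 0.51700
D_2 = 0.56870
D_3 = 0.62557
Terminal value at year 3: TV = D_3×(1+g_2)/(r−g_2) = 0.64934/0.044 = 14.75776
P_0 = D_1/(1+r)^1 + D_2/(1+r)^2 + D_3/(1+r)^3 + TV/(1+r)^3
    = 0.47782 + 0.48577 + 0.49385 + 11.65035 = 13.10778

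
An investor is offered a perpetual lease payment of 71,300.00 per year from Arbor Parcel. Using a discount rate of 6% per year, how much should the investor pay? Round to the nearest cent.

1188333.33

Level perpetuity: PV = C / r = 71,300.00 / 0.06 = 1,188,333.33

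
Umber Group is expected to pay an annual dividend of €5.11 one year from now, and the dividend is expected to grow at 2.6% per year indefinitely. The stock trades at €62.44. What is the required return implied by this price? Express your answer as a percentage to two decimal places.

10.78%

P = D₁/(r − g) ⇒ r = D₁/P + g = €5.1100/€62.44 + 0.026 = 0.081839 + 0.026 = 0.107839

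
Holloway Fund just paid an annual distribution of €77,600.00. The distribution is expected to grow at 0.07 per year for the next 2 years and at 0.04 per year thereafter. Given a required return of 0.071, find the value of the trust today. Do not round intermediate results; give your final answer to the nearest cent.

D_1 = 83032.00000
D_2 = 88844.24000
Terminal value at year 2: TV = D_2×(1+g_2)/(r−g_2) = 92398.00960/0.031 = 2980580.95484
P_0 = D_1/(1+r)^1 + D_2/(1+r)^2 + TV/(1+r)^2
    = 77527.54435 + 77455.15635 + 2598495.56802 = 2753478.26873

€2753478.27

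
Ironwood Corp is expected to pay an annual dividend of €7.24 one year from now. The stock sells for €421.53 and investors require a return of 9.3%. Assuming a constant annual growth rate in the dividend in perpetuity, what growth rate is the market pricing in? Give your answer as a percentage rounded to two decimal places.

P = D₁/(r−g) ⇒ g = r − D₁/P = 0.093 − €7.24/€421.53 = 0.075824

7.58%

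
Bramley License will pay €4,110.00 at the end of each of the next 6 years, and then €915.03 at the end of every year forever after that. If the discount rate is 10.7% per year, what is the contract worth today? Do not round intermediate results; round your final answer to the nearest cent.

€22185.75

PV of 6-year annuity: €4,110.00 × [1 − (1+0.107)^−6] / 0.107 = 17538.81832
Perpetuity value at year 6: €915.03 / 0.107 = 8551.68224
PV of perpetuity: 8551.68224 / (1+0.107)^6 = 4646.92679
Total PV = 17538.81832 + 4646.92679 = 22185.74511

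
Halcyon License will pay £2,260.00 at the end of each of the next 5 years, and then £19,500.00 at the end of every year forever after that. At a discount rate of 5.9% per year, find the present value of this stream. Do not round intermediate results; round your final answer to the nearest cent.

£257689.34

PV of 5-year annuity: £2,260.00 × [1 − (1+0.059)^−5] / 0.059 = 9545.89627
Perpetuity value at year 5: £19,500.00 / 0.059 = 330508.47458
PV of perpetuity: 330508.47458 / (1+0.059)^5 = 248143.44037
Total PV = 9545.89627 + 248143.44037 = 257689.33664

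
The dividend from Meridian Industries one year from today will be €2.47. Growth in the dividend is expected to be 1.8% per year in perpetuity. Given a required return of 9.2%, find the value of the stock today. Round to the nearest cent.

Growing perpetuity: P = D₁ / (r − g) = €2.4700 / (0.092 − 0.018) = €33.38

€33.38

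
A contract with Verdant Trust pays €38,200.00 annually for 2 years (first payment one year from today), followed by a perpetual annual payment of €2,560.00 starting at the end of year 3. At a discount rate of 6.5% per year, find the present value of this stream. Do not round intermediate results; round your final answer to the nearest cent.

PV of 2-year annuity: €38,200.00 × [1 − (1+0.065)^−2] / 0.065 = 69547.92920
Perpetuity value at year 2: €2,560.00 / 0.065 = 39384.61538
PV of perpetuity: 39384.61538 / (1+0.065)^2 = 34723.81175
Total PV = 69547.92920 + 34723.81175 = 104271.74095

€104271.74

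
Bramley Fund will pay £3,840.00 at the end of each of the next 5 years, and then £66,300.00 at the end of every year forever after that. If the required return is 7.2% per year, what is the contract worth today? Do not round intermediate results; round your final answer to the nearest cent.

PV of 5-year annuity: £3,840.00 × [1 − (1+0.072)^−5] / 0.072 = 15660.80214
Perpetuity value at year 5: £66,300.00 / 0.072 = 920833.33333
PV of perpetuity: 920833.33333 / (1+0.072)^5 = 650439.79638
Total PV = 15660.80214 + 650439.79638 = 666100.59852

£666100.60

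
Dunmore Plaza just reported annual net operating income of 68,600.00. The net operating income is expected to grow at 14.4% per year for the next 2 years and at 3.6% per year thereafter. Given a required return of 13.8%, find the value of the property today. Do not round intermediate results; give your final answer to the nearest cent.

D_1 = 78478.40000
D_2 = 89779.28960
Terminal value at year 2: TV = D_2×(1+g_2)/(r−g_2) = 93011.34403/0.102 = 911875.92182
P_0 = D_1/(1+r)^1 + D_2/(1+r)^2 + TV/(1+r)^2
    = 68961.68717 + 69325.28130 + 704127.36696 = 842414.33544

842414.34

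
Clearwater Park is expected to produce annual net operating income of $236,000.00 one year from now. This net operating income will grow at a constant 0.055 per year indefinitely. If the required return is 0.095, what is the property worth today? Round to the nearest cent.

$5900000.00

Growing perpetuity: P = D₁ / (r − g) = $236,000.0000 / (0.095 − 0.055) = $5,900,000.00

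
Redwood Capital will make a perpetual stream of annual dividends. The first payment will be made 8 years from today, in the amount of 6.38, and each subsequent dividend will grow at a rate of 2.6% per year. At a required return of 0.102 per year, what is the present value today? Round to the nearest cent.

42.53

Value at end of year 7: C₁ / (r − g) = 6.38 / (0.102 − 0.026) = 83.9474
Discount to today: PV = 83.9474 / (1 + 0.102)^7 = 83.9474 / 1.973655 = 42.53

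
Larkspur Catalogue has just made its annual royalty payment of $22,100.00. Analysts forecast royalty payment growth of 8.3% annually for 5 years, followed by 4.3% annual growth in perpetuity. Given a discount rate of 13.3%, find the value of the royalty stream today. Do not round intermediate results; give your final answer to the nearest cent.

D_1 = 23934.30000
D_2 = 25920.84690
D_3 = 28072.27719
D_4 = 30402.27620
D_5 = 32925.66512
Terminal value at year 5: TV = D_5×(1+g_2)/(r−g_2) = 34341.46872/0.09 = 381571.87472
P_0 = D_1/(1+r)^1 + D_2/(1+r)^2 + D_3/(1+r)^3 + D_4/(1+r)^4 + D_5/(1+r)^5 + TV/(1+r)^5
    = 21124.71315 + 20192.46632 + 19301.36013 + 18449.57901 + 17635.38753 + 204374.54658 = 301078.05272

$301078.05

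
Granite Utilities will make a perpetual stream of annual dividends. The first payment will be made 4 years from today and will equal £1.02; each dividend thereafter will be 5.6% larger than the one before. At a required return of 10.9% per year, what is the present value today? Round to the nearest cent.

£14.11

Value at end of year 3: C₁ / (r − g) = £1.02 / (0.109 − 0.056) = £19.2453
Discount to today: PV = £19.2453 / (1 + 0.109)^3 = £19.2453 / 1.363938 = £14.11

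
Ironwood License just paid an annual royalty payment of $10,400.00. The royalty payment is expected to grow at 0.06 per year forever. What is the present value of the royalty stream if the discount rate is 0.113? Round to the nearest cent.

D₁ = D₀ × (1 + g) = $10,400.00 × 1.06 = $11,024.0000
Growing perpetuity: P = D₁ / (r − g) = $11,024.0000 / (0.113 − 0.06) = $208,000.00

$208000.00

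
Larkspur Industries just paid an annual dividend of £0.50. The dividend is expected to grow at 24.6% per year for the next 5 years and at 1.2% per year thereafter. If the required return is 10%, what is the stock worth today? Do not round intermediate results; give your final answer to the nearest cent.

D_1 = 0.62300
D_2 = 0.77626
D_3 = 0.96722
D_4 = 1.20515
D_5 = 1.50162
Terminal value at year 5: TV = D_5×(1+g_2)/(r−g_2) = 1.51964/0.088 = 17.26864
P_0 = D_1/(1+r)^1 + D_2/(1+r)^2 + D_3/(1+r)^3 + D_4/(1+r)^4 + D_5/(1+r)^5 + TV/(1+r)^5
    = 0.56636 + 0.64154 + 0.72668 + 0.82314 + 0.93239 + 10.72246 = 14.41257

£14.41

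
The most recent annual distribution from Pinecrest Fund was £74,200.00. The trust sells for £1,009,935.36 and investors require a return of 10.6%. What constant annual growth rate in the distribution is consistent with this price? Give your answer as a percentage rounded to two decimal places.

P = D₀(1+g)/(r−g) ⇒ P(r−g) = D₀(1+g) ⇒ g(P+D₀) = P·r − D₀
g = (P·r − D₀)/(P + D₀) = (£1,009,935.36×0.106 − £74,200.00) / (£1,009,935.36 + £74,200.00) = 0.030304

3.03%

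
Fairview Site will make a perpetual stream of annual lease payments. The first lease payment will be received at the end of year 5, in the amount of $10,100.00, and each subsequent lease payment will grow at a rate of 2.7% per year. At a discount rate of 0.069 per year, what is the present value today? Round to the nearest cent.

Value at end of year 4: C₁ / (r − g) = $10,100.00 / (0.069 − 0.027) = $240,476.1905
Discount to today: PV = $240,476.1905 / (1 + 0.069)^4 = $240,476.1905 / 1.305903 = $184,145.56

$184145.56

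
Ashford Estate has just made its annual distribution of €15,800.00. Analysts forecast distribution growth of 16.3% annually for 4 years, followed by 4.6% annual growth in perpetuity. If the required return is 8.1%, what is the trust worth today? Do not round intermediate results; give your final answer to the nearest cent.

D_1 = 18375.40000
D_2 = 21370.59020
D_3 = 24853.99640
D_4 = 28905.19782
Terminal value at year 4: TV = D_4×(1+g_2)/(r−g_2) = 30234.83692/0.035 = 863852.48331
P_0 = D_1/(1+r)^1 + D_2/(1+r)^2 + D_3/(1+r)^3 + D_4/(1+r)^4 + TV/(1+r)^4
    = 16998.51989 + 18287.95433 + 19675.19971 + 21167.67554 + 632611.10338 = 708740.45285

€708740.45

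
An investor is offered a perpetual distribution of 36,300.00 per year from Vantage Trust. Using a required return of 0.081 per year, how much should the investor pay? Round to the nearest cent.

448148.15

Level perpetuity: PV = C / r = 36,300.00 / 0.081 = 448,148.15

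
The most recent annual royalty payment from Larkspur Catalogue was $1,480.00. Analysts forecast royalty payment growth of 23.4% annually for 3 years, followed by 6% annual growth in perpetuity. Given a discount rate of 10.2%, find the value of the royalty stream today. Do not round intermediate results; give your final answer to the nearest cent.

D_1 = 1826.32000
D_2 = 2253.67888
D_3 = 2781.03974
Terminal value at year 3: TV = D_3×(1+g_2)/(r−g_2) = 2947.90212/0.042 = 70188.14577
P_0 = D_1/(1+r)^1 + D_2/(1+r)^2 + D_3/(1+r)^3 + TV/(1+r)^3
    = 1657.27768 + 1855.79007 + 2078.08071 + 52446.79887 = 58037.94732

$58037.95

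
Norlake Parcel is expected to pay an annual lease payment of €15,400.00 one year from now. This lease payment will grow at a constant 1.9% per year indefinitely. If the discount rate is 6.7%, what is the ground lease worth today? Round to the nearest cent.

€320833.33

Growing perpetuity: P = D₁ / (r − g) = €15,400.0000 / (0.067 − 0.019) = €320,833.33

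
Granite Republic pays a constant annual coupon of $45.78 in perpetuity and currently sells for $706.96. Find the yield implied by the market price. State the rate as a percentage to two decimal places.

6.48%

P = C/r ⇒ r = C/P = $45.78/$706.96 = 0.064756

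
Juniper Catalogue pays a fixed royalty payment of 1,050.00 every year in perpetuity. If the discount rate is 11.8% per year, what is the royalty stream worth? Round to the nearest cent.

8898.31

Level perpetuity: PV = C / r = 1,050.00 / 0.118 = 8,898.31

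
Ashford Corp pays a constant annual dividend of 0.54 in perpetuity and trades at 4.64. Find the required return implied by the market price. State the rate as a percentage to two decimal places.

11.64%

P = C/r ⇒ r = C/P = 0.54/4.64 = 0.116379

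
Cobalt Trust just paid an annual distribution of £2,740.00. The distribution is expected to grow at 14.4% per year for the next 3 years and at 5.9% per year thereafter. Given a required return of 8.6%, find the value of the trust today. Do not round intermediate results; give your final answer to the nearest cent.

D_1 = 3134.56000
D_2 = 3585.93664
D_3 = 4102.31152
Terminal value at year 3: TV = D_3×(1+g_2)/(r−g_2) = 4344.34790/0.027 = 160901.77391
P_0 = D_1/(1+r)^1 + D_2/(1+r)^2 + D_3/(1+r)^3 + TV/(1+r)^3
    = 2886.33517 + 3040.48567 + 3202.86889 + 125623.63516 = 134753.32489

£134753.32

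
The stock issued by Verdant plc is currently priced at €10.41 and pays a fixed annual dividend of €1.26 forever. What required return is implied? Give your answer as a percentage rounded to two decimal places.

12.10%

P = C/r ⇒ r = C/P = €1.26/€10.41 = 0.121037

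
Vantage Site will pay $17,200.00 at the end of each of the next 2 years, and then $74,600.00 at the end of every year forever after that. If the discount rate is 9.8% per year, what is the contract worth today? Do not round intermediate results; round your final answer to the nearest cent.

$661336.63

PV of 2-year annuity: $17,200.00 × [1 − (1+0.098)^−2] / 0.098 = 29931.55298
Perpetuity value at year 2: $74,600.00 / 0.098 = 761224.48980
PV of perpetuity: 761224.48980 / (1+0.098)^2 = 631405.07977
Total PV = 29931.55298 + 631405.07977 = 661336.63275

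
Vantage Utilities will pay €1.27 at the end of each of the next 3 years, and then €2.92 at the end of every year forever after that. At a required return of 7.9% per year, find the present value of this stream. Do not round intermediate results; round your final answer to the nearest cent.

PV of 3-year annuity: €1.27 × [1 − (1+0.079)^−3] / 0.079 = 3.27883
Perpetuity value at year 3: €2.92 / 0.079 = 36.96203
PV of perpetuity: 36.96203 / (1+0.079)^3 = 29.42330
Total PV = 3.27883 + 29.42330 = 32.70213

€32.70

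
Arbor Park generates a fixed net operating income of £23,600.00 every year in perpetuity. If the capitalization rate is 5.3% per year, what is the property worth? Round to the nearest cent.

Level perpetuity: PV = C / r = £23,600.00 / 0.053 = £445,283.02

£445283.02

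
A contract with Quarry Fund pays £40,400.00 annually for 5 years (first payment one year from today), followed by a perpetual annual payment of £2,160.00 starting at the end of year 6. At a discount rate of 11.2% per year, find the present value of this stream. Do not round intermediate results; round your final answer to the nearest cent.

PV of 5-year annuity: £40,400.00 × [1 − (1+0.112)^−5] / 0.112 = 148566.05889
Perpetuity value at year 5: £2,160.00 / 0.112 = 19285.71429
PV of perpetuity: 19285.71429 / (1+0.112)^5 = 11342.57846
Total PV = 148566.05889 + 11342.57846 = 159908.63735

£159908.64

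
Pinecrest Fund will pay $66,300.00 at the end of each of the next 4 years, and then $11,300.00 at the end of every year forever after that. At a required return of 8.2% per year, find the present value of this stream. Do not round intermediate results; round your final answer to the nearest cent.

$319163.82

PV of 4-year annuity: $66,300.00 × [1 − (1+0.082)^−4] / 0.082 = 218619.96399
Perpetuity value at year 4: $11,300.00 / 0.082 = 137804.87805
PV of perpetuity: 137804.87805 / (1+0.082)^4 = 100543.85855
Total PV = 218619.96399 + 100543.85855 = 319163.82253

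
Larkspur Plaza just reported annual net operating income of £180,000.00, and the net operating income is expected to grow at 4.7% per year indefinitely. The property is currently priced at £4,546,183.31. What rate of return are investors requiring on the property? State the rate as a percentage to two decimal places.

D₁ = £180,000.00 × 1.047 = £188,460.0000
P = D₁/(r − g) ⇒ r = D₁/P + g = £188,460.0000/£4,546,183.31 + 0.047 = 0.041455 + 0.047 = 0.088455

8.85%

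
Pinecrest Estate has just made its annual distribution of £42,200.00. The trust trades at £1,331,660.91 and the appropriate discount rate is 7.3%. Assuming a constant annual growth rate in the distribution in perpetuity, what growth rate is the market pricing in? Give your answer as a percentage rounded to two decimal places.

4.00%

P = D₀(1+g)/(r−g) ⇒ P(r−g) = D₀(1+g) ⇒ g(P+D₀) = P·r − D₀
g = (P·r − D₀)/(P + D₀) = (£1,331,660.91×0.073 − £42,200.00) / (£1,331,660.91 + £42,200.00) = 0.040041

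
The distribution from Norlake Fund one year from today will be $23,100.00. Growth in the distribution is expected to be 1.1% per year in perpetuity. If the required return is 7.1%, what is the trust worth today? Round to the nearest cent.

Growing perpetuity: P = D₁ / (r − g) = $23,100.0000 / (0.071 − 0.011) = $385,000.00

$385000.00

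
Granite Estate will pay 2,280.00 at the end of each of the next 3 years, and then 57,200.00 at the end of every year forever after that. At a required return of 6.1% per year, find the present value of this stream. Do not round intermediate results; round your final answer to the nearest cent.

PV of 3-year annuity: 2,280.00 × [1 − (1+0.061)^−3] / 0.061 = 6083.20900
Perpetuity value at year 3: 57,200.00 / 0.061 = 937704.91803
PV of perpetuity: 937704.91803 / (1+0.061)^3 = 785091.07825
Total PV = 6083.20900 + 785091.07825 = 791174.28725

791174.29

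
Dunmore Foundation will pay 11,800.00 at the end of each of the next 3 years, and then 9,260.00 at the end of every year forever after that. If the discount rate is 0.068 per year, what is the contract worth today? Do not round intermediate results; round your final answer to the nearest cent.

142866.67

PV of 3-year annuity: 11,800.00 × [1 − (1+0.068)^−3] / 0.068 = 31080.43416
Perpetuity value at year 3: 9,260.00 / 0.068 = 136176.47059
PV of perpetuity: 136176.47059 / (1+0.068)^3 = 111786.23157
Total PV = 31080.43416 + 111786.23157 = 142866.66574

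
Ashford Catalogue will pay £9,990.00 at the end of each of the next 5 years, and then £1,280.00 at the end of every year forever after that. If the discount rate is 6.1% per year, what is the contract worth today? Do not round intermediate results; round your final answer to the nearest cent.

£57573.70

PV of 5-year annuity: £9,990.00 × [1 − (1+0.061)^−5] / 0.061 = 41967.28184
Perpetuity value at year 5: £1,280.00 / 0.061 = 20983.60656
PV of perpetuity: 20983.60656 / (1+0.061)^5 = 15606.41729
Total PV = 41967.28184 + 15606.41729 = 57573.69913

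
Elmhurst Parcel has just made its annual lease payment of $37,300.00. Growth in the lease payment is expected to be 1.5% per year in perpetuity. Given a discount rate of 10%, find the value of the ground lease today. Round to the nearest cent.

$445405.88

D₁ = D₀ × (1 + g) = $37,300.00 × 1.015 = $37,859.5000
Growing perpetuity: P = D₁ / (r − g) = $37,859.5000 / (0.1 − 0.015) = $445,405.88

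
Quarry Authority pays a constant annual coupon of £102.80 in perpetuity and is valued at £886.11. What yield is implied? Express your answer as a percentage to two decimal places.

P = C/r ⇒ r = C/P = £102.80/£886.11 = 0.116013

11.60%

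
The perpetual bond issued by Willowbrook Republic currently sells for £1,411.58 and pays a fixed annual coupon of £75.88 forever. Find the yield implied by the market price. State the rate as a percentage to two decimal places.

P = C/r ⇒ r = C/P = £75.88/£1,411.58 = 0.053755

5.38%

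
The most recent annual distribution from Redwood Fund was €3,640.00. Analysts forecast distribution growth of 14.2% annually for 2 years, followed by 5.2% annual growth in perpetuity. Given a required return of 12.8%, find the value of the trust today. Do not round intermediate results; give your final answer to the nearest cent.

D_1 = 4156.88000
D_2 = 4747.15696
Terminal value at year 2: TV = D_2×(1+g_2)/(r−g_2) = 4994.00912/0.076 = 65710.64634
P_0 = D_1/(1+r)^1 + D_2/(1+r)^2 + TV/(1+r)^2
    = 3685.17730 + 3730.91532 + 51643.72260 = 59059.81523

€59059.82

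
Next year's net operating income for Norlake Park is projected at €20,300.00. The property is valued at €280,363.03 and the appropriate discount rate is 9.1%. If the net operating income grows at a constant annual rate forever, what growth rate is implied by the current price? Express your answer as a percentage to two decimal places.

P = D₁/(r−g) ⇒ g = r − D₁/P = 0.091 − €20,300.00/€280,363.03 = 0.018594

1.86%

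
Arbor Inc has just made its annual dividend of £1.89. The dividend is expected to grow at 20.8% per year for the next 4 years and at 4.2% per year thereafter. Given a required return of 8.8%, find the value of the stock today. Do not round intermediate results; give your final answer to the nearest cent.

D_1 = 2.28312
D_2 = 2.75801
D_3 = 3.33167
D_4 = 4.02466
Terminal value at year 4: TV = D_4×(1+g_2)/(r−g_2) = 4.19370/0.046 = 91.16737
P_0 = D_1/(1+r)^1 + D_2/(1+r)^2 + D_3/(1+r)^3 + D_4/(1+r)^4 + TV/(1+r)^4
    = 2.09846 + 2.32990 + 2.58688 + 2.87220 + 65.06147 = 74.94890

£74.95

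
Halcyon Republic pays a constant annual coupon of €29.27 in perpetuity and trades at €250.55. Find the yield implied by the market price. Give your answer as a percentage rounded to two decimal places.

11.68%

P = C/r ⇒ r = C/P = €29.27/€250.55 = 0.116823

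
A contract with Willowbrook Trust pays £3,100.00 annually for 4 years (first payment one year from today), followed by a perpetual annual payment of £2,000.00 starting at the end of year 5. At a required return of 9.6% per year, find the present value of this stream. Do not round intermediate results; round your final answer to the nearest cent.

£24350.59

PV of 4-year annuity: £3,100.00 × [1 − (1+0.096)^−4] / 0.096 = 9912.27669
Perpetuity value at year 4: £2,000.00 / 0.096 = 20833.33333
PV of perpetuity: 20833.33333 / (1+0.096)^4 = 14438.31611
Total PV = 9912.27669 + 14438.31611 = 24350.59280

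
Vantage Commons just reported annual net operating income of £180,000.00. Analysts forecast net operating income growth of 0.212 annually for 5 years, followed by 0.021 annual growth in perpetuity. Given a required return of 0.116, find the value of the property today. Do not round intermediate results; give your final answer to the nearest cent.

£4083258.03

D_1 = 218160.00000
D_2 = 264409.92000
D_3 = 320464.82304
D_4 = 388403.36552
D_5 = 470744.87902
Terminal value at year 5: TV = D_5×(1+g_2)/(r−g_2) = 480630.52147/0.095 = 5059268.64711
P_0 = D_1/(1+r)^1 + D_2/(1+r)^2 + D_3/(1+r)^3 + D_4/(1+r)^4 + D_5/(1+r)^5 + TV/(1+r)^5
    = 195483.87097 + 212299.68783 + 230562.02656 + 250395.31917 + 271934.70146 + 2922582.42311 = 4083258.02910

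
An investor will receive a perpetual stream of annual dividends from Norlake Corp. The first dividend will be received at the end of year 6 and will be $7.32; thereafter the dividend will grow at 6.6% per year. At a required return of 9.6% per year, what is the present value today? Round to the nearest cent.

Value at end of year 5: C₁ / (r − g) = $7.32 / (0.096 − 0.066) = $244.0000
Discount to today: PV = $244.0000 / (1 + 0.096)^5 = $244.0000 / 1.581440 = $154.29

$154.29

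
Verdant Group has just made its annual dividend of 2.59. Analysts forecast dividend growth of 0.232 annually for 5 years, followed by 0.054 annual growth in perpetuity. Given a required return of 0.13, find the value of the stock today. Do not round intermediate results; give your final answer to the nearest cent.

72.24

D_1 = 3.19088
D_2 = 3.93116
D_3 = 4.84319
D_4 = 5.96682
D_5 = 7.35112
Terminal value at year 5: TV = D_5×(1+g_2)/(r−g_2) = 7.74808/0.076 = 101.94838
P_0 = D_1/(1+r)^1 + D_2/(1+r)^2 + D_3/(1+r)^3 + D_4/(1+r)^4 + D_5/(1+r)^5 + TV/(1+r)^5
    = 2.82379 + 3.07868 + 3.35658 + 3.65956 + 3.98989 + 55.33350 = 72.24199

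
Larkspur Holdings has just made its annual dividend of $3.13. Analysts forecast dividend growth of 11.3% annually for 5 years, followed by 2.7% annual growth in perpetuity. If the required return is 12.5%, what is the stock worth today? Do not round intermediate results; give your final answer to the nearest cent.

D_1 = 3.48369
D_2 = 3.87735
D_3 = 4.31549
D_4 = 4.80314
D_5 = 5.34589
Terminal value at year 5: TV = D_5×(1+g_2)/(r−g_2) = 5.49023/0.098 = 56.02276
P_0 = D_1/(1+r)^1 + D_2/(1+r)^2 + D_3/(1+r)^3 + D_4/(1+r)^4 + D_5/(1+r)^5 + TV/(1+r)^5
    = 3.09661 + 3.06358 + 3.03090 + 2.99857 + 2.96659 + 31.08865 = 46.24492

$46.24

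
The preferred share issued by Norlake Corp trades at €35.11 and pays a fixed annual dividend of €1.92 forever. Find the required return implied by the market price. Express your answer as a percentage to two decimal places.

P = C/r ⇒ r = C/P = €1.92/€35.11 = 0.054685

5.47%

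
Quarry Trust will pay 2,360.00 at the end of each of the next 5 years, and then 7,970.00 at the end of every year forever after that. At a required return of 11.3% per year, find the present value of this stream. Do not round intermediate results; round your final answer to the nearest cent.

PV of 5-year annuity: 2,360.00 × [1 − (1+0.113)^−5] / 0.113 = 8656.89077
Perpetuity value at year 5: 7,970.00 / 0.113 = 70530.97345
PV of perpetuity: 70530.97345 / (1+0.113)^5 = 41295.62622
Total PV = 8656.89077 + 41295.62622 = 49952.51699

49952.52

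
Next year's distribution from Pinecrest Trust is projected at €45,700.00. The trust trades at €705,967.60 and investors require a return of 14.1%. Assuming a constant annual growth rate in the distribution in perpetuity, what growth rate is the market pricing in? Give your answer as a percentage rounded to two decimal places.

7.63%

P = D₁/(r−g) ⇒ g = r − D₁/P = 0.141 − €45,700.00/€705,967.60 = 0.076266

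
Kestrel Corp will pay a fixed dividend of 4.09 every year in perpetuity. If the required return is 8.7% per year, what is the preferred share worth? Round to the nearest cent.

Level perpetuity: PV = C / r = 4.09 / 0.087 = 47.01

47.01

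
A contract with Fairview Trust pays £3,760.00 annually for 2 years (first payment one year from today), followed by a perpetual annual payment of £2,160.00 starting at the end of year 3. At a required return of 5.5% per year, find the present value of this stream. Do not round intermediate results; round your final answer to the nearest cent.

PV of 2-year annuity: £3,760.00 × [1 − (1+0.055)^−2] / 0.055 = 6942.16213
Perpetuity value at year 2: £2,160.00 / 0.055 = 39272.72727
PV of perpetuity: 39272.72727 / (1+0.055)^2 = 35284.67669
Total PV = 6942.16213 + 35284.67669 = 42226.83882

£42226.84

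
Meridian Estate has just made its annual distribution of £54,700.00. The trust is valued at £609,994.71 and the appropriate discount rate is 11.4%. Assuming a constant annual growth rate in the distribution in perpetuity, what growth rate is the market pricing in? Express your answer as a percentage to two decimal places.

2.23%

P = D₀(1+g)/(r−g) ⇒ P(r−g) = D₀(1+g) ⇒ g(P+D₀) = P·r − D₀
g = (P·r − D₀)/(P + D₀) = (£609,994.71×0.114 − £54,700.00) / (£609,994.71 + £54,700.00) = 0.022325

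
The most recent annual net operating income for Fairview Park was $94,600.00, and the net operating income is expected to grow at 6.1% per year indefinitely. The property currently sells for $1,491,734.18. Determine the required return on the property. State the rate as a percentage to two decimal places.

12.83%

D₁ = $94,600.00 × 1.061 = $100,370.6000
P = D₁/(r − g) ⇒ r = D₁/P + g = $100,370.6000/$1,491,734.18 + 0.061 = 0.067285 + 0.061 = 0.128285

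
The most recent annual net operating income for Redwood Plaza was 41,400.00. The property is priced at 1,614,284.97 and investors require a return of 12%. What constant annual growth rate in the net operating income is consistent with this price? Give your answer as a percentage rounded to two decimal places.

P = D₀(1+g)/(r−g) ⇒ P(r−g) = D₀(1+g) ⇒ g(P+D₀) = P·r − D₀
g = (P·r − D₀)/(P + D₀) = (1,614,284.97×0.12 − 41,400.00) / (1,614,284.97 + 41,400.00) = 0.091995

9.20%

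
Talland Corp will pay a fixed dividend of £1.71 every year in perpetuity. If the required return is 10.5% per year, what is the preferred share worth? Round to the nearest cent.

£16.29

Level perpetuity: PV = C / r = £1.71 / 0.105 = £16.29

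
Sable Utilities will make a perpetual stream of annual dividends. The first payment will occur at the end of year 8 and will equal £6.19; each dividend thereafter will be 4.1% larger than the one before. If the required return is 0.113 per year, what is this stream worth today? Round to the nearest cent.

£40.63

Value at end of year 7: C₁ / (r − g) = £6.19 / (0.113 − 0.041) = £85.9722
Discount to today: PV = £85.9722 / (1 + 0.113)^7 = £85.9722 / 2.115759 = £40.63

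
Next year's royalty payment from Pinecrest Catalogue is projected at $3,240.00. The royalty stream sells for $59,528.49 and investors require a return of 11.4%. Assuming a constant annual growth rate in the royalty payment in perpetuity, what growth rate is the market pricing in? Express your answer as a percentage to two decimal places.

P = D₁/(r−g) ⇒ g = r − D₁/P = 0.114 − $3,240.00/$59,528.49 = 0.059572

5.96%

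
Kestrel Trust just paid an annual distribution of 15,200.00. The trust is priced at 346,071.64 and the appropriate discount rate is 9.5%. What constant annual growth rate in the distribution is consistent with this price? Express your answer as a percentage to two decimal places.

4.89%

P = D₀(1+g)/(r−g) ⇒ P(r−g) = D₀(1+g) ⇒ g(P+D₀) = P·r − D₀
g = (P·r − D₀)/(P + D₀) = (346,071.64×0.095 − 15,200.00) / (346,071.64 + 15,200.00) = 0.048929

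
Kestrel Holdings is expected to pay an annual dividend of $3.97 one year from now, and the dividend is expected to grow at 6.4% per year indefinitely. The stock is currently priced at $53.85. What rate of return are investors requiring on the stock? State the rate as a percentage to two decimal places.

13.77%

P = D₁/(r − g) ⇒ r = D₁/P + g = $3.9700/$53.85 + 0.064 = 0.073723 + 0.064 = 0.137723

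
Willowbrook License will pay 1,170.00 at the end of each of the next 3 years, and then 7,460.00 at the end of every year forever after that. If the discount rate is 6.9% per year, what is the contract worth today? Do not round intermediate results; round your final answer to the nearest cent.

PV of 3-year annuity: 1,170.00 × [1 − (1+0.069)^−3] / 0.069 = 3076.06824
Perpetuity value at year 3: 7,460.00 / 0.069 = 108115.94203
PV of perpetuity: 108115.94203 / (1+0.069)^3 = 88502.72057
Total PV = 3076.06824 + 88502.72057 = 91578.78882

91578.79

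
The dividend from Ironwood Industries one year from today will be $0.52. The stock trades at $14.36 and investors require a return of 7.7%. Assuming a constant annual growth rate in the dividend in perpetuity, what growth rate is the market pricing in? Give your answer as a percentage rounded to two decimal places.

4.08%

P = D₁/(r−g) ⇒ g = r − D₁/P = 0.077 − $0.52/$14.36 = 0.040788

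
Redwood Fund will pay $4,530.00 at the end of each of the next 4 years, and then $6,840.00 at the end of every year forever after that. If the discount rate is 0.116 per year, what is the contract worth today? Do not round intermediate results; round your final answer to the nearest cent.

$51889.72

PV of 4-year annuity: $4,530.00 × [1 − (1+0.116)^−4] / 0.116 = 13875.91518
Perpetuity value at year 4: $6,840.00 / 0.116 = 58965.51724
PV of perpetuity: 58965.51724 / (1+0.116)^4 = 38013.80426
Total PV = 13875.91518 + 38013.80426 = 51889.71944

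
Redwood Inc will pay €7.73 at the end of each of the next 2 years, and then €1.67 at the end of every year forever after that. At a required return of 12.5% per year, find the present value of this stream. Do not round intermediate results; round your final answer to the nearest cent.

PV of 2-year annuity: €7.73 × [1 − (1+0.125)^−2] / 0.125 = 12.97877
Perpetuity value at year 2: €1.67 / 0.125 = 13.36000
PV of perpetuity: 13.36000 / (1+0.125)^2 = 10.55605
Total PV = 12.97877 + 10.55605 = 23.53481

€23.53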